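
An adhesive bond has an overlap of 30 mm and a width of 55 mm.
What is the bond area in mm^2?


Bond area = overlap * width
= 30 * 55
= 1650 mm^2

1650


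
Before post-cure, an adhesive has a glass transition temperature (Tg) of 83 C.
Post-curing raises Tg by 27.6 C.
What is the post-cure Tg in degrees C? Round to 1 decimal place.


Tg_post = Tg_base + delta_Tg
= 83 + 27.6
= 110.6 C

110.6


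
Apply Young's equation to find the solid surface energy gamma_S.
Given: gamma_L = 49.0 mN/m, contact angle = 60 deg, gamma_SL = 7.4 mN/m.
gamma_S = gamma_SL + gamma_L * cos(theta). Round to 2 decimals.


theta_rad = 60 * pi/180 = 1.047198
gamma_S = 7.4 + 49.0 * cos(1.047198)
= 31.90 mN/m

31.90


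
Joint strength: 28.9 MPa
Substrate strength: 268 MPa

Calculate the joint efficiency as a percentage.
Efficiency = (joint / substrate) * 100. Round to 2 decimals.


Efficiency = (28.9 / 268) * 100 = 10.78%

10.78


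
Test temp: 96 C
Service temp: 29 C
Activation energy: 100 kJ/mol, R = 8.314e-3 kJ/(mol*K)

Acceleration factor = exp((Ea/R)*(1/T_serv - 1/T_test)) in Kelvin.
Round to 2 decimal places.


AF = exp((100/0.008314)*(1/302.15 - 1/369.15))
= 1373.37

1373.37


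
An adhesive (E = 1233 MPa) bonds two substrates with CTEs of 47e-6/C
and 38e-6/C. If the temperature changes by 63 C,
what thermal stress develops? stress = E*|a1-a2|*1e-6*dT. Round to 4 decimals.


Stress = 1233 * |47 - 38| * 1e-6 * 63
= 0.6991 MPa

0.6991


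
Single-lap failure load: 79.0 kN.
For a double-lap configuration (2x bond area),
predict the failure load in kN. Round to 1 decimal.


Failure load = 79.0 * 2 = 158.0 kN

158.0


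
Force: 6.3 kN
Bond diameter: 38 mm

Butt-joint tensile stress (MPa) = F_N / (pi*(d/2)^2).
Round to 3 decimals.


F_N = 6.3 * 1000 = 6300.0 N
A = pi*(19.0)^2 = 1134.1149 mm^2
stress = 6300.0 / 1134.1149 = 5.555 MPa

5.555


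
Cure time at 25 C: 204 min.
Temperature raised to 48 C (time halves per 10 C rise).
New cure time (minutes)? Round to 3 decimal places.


Acceleration factor = 2^(23/10) = 4.9246
New time = 204 / 4.9246 = 41.425 min

41.425


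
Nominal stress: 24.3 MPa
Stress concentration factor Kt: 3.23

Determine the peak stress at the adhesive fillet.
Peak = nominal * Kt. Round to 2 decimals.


Peak stress = 24.3 * 3.23
= 78.49 MPa

78.49


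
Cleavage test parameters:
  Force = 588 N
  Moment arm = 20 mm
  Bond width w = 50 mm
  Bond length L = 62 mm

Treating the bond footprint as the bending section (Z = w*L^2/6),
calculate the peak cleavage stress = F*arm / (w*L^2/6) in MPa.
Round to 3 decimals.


M = 588 * 20 = 11760 N*mm
Z = 50 * 62^2 / 6 = 192200 / 6 mm^3
sigma = M / Z = 6 * 11760 / 192200 = 70560 / 192200
= 0.367 MPa

0.367


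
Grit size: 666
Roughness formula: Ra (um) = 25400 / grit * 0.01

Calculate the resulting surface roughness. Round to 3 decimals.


Ra = 25400 / 666 * 0.01
= 0.381 um

0.381


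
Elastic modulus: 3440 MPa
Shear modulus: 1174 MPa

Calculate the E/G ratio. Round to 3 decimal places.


E / G = 3440 / 1174 = 2.930

2.930


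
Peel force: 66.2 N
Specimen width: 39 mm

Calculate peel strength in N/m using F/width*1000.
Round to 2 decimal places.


Peel strength = 66.2 / 39 * 1000 = 1697.44 N/m

1697.44


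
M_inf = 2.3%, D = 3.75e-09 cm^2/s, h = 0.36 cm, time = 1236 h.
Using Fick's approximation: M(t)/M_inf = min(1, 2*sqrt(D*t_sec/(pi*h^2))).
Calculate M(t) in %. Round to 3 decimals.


t = 4449600 s
ratio = min(1, 2*sqrt(3.75e-09*4449600/(pi*0.1296)))
= 0.404882
M(t) = 2.3 * 0.404882 = 0.931%

0.931


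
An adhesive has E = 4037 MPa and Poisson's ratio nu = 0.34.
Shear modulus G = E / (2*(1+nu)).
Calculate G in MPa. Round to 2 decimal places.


G = 4037 / (2*(1+0.34))
= 4037 / 2.68
= 1506.34 MPa

1506.34


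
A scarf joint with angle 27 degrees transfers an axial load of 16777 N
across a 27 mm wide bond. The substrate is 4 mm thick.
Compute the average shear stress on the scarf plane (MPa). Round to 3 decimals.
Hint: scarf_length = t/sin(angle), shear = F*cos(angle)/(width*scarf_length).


scarf_length = 4 / sin(27 deg) = 8.8108 mm
cos(27 deg) = 0.891007
shear stress = 16777 * 0.891007 / (27 * 8.8108)
= 62.837 MPa

62.837


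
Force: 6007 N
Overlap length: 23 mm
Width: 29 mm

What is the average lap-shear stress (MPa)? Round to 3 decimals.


Average shear stress = F / (overlap * width)
= 6007 / (23 * 29)
= 9.006 MPa

9.006


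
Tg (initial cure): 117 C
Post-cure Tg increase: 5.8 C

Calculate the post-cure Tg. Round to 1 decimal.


Post-cure Tg = 117 + 5.8 = 122.8 C

122.8


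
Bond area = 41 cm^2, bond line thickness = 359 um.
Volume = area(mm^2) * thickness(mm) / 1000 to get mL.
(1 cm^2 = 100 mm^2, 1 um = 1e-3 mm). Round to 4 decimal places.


area_mm2 = 41 * 100 = 4100
blt_mm = 359 * 1e-3 = 0.359
vol_mm3 = 4100 * 0.359 = 1471.9
vol_mL = 1471.9 / 1000 = 1.4719 mL

1.4719


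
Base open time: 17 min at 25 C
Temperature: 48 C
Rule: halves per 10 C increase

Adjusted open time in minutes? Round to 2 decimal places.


Acceleration = 2^((48-25)/10) = 4.9246
Open time = 17 / 4.9246 = 3.45 min

3.45


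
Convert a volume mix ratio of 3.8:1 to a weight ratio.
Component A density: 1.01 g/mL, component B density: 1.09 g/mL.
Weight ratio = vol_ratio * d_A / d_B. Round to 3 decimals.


= 3.8 * 1.01 / 1.09 = 3.521

3.521


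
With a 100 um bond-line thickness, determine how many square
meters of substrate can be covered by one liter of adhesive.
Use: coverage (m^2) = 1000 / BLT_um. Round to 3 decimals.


Coverage = 1000 / 100 = 10.000 m^2

10.000


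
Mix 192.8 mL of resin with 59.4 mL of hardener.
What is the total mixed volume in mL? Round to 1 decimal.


Total = 192.8 + 59.4 = 252.2 mL

252.2


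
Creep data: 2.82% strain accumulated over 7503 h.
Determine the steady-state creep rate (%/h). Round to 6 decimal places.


Rate = 2.82 / 7503 = 0.000376 %/h

0.000376


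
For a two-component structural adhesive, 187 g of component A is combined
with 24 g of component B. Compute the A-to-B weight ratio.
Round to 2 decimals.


Weight ratio A:B = 187 / 24
= 7.79

7.79


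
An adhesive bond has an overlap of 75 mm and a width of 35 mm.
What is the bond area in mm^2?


Bond area = overlap * width
= 75 * 35
= 2625 mm^2

2625


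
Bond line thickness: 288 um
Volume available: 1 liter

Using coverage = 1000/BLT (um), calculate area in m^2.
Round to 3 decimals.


1 L = 1e6 mm^3, thickness = 288 um = 0.288 mm
Area = 1e6 / 0.288 mm^2 = (1e6 / 0.288) / 1e6 m^2 = 1000 / 288 m^2
= 3.472 m^2

3.472


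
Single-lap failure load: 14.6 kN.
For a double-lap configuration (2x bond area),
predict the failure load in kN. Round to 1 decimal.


Failure load = 14.6 * 2 = 29.2 kN

29.2


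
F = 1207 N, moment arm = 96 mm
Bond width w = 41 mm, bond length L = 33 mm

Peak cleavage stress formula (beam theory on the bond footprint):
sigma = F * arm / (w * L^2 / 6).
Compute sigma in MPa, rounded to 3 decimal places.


sigma = (1207 * 96) / (41 * 1089 / 6)
= 115872 * 6 / 44649
= 695232 / 44649
= 15.571 MPa

15.571


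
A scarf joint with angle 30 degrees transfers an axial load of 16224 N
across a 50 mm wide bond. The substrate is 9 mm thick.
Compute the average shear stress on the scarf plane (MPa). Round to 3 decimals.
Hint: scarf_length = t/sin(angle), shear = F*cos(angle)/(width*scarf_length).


scarf_length = 9 / sin(30 deg) = 18.0000 mm
cos(30 deg) = 0.866025
shear stress = 16224 * 0.866025 / (50 * 18.0000)
= 15.612 MPa

15.612


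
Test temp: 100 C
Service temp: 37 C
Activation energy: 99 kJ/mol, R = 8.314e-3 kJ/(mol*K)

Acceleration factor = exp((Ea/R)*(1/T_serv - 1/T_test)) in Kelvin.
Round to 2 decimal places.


AF = exp((99/0.008314)*(1/310.15 - 1/373.15))
= 653.29

653.29


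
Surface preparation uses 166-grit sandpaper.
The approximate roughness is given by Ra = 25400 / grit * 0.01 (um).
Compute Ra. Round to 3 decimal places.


Ra = 25400 / 166 * 0.01
= 254 / 166
= 1.530 um

1.530


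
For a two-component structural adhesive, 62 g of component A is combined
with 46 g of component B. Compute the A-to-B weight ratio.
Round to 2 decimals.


Weight ratio A:B = 62 / 46
= 1.35

1.35


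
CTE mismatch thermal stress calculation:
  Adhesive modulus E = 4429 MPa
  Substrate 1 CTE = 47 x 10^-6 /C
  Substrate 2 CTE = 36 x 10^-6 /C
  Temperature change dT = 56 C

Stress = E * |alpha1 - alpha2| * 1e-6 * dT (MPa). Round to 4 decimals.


delta_alpha = |47 - 36| = 11 x 10^-6/C
Stress = 4429 * 11e-6 * 56
= 2.7283 MPa

2.7283


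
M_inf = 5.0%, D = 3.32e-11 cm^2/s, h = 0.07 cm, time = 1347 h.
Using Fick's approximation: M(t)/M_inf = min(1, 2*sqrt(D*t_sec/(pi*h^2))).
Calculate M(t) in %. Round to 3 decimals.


t = 4849200 s
ratio = min(1, 2*sqrt(3.32e-11*4849200/(pi*0.0049)))
= 0.204532
M(t) = 5.0 * 0.204532 = 1.023%

1.023


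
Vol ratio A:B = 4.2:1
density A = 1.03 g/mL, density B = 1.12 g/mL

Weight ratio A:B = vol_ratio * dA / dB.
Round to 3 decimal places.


Weight ratio = 4.2 * 1.03 / 1.12
= 3.863

3.863


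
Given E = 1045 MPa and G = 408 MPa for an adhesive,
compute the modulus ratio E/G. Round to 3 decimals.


E/G ratio = 1045 / 408 = 2.561

2.561


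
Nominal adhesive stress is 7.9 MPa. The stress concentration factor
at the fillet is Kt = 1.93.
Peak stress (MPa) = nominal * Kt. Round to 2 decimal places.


Peak = 7.9 * 1.93 = 15.25 MPa

15.25


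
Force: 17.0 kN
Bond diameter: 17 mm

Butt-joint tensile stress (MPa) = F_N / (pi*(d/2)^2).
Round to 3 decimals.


F_N = 17.0 * 1000 = 17000.0 N
A = pi*(8.5)^2 = 226.9801 mm^2
stress = 17000.0 / 226.9801 = 74.896 MPa

74.896


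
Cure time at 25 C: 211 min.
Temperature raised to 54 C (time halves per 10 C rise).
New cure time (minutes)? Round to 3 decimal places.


Acceleration factor = 2^(29/10) = 7.4643
New time = 211 / 7.4643 = 28.268 min

28.268


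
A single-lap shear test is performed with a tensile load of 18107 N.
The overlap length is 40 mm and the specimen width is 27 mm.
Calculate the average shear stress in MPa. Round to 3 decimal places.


Shear stress = F / (overlap * width)
= 18107 / (40 * 27)
= 18107 / 1080
= 16.766 MPa

16.766


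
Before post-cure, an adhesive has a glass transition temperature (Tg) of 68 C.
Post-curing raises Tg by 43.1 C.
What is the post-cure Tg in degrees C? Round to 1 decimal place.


Tg_post = Tg_base + delta_Tg
= 68 + 43.1
= 111.1 C

111.1


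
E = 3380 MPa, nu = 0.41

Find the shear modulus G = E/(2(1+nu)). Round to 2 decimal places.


G = 3380 / (2 * 1.41)
= 1198.58 MPa

1198.58


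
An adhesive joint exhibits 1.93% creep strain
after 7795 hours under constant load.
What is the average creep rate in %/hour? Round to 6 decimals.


Creep rate = strain / time
= 1.93 / 7795
= 0.000248 %/h

0.000248


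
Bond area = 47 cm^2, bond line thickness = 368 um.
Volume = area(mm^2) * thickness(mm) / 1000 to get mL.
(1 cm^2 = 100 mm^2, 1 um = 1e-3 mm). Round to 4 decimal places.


area_mm2 = 47 * 100 = 4700
blt_mm = 368 * 1e-3 = 0.368
vol_mm3 = 4700 * 0.368 = 1729.6
vol_mL = 1729.6 / 1000 = 1.7296 mL

1.7296


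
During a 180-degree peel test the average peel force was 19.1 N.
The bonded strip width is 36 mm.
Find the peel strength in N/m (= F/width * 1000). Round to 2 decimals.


Peel strength = F/width * 1000
= 19.1 / 36 * 1000
= 530.56 N/m

530.56


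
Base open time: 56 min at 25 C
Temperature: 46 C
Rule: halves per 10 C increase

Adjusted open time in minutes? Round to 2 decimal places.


Acceleration = 2^((46-25)/10) = 4.2871
Open time = 56 / 4.2871 = 13.06 min

13.06


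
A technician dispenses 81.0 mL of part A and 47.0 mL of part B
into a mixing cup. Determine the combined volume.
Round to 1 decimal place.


Combined volume = 81.0 + 47.0
= 128.0 mL

128.0


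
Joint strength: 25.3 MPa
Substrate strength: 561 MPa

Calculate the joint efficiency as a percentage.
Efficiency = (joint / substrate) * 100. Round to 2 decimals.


Efficiency = (25.3 / 561) * 100 = 4.51%

4.51


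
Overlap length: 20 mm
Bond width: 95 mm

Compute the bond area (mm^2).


Bond area = 20 * 95 = 1900 mm^2

1900


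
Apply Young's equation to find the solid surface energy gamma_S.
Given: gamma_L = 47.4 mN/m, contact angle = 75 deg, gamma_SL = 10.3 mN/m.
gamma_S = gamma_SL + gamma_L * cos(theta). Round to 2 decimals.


theta_rad = 75 * pi/180 = 1.308997
gamma_S = 10.3 + 47.4 * cos(1.308997)
= 22.57 mN/m

22.57


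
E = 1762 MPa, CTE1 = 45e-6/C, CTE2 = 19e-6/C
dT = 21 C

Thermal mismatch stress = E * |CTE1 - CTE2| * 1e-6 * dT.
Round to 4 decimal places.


= 1762 * 26e-6 * 21
= 0.9621 MPa

0.9621


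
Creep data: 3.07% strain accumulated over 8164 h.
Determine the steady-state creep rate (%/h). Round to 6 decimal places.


Rate = 3.07 / 8164 = 0.000376 %/h

0.000376


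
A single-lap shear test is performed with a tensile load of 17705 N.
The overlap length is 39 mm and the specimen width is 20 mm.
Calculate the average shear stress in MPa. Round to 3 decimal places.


Shear stress = F / (overlap * width)
= 17705 / (39 * 20)
= 17705 / 780
= 22.699 MPa

22.699


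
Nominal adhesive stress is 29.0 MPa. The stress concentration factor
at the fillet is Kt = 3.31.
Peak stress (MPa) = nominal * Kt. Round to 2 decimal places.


Peak = 29.0 * 3.31 = 95.99 MPa

95.99


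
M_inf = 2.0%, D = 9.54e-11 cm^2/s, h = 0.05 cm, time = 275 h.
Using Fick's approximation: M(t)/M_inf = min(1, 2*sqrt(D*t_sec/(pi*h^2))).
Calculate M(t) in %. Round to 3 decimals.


t = 990000 s
ratio = min(1, 2*sqrt(9.54e-11*990000/(pi*0.0025)))
= 0.219319
M(t) = 2.0 * 0.219319 = 0.439%

0.439


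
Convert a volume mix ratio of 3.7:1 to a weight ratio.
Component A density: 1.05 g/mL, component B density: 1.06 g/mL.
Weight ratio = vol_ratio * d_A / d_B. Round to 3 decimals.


= 3.7 * 1.05 / 1.06 = 3.665

3.665


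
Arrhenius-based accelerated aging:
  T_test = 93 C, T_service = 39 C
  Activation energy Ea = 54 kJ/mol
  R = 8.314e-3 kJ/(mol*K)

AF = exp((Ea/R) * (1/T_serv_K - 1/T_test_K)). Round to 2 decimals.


T_test_K = 366.15, T_serv_K = 312.15
AF = exp((54/8.314e-3) * (1/312.15 - 1/366.15))
= 21.51

21.51


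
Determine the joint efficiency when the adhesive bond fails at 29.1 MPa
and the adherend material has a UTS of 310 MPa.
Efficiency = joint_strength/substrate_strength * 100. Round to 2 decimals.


Joint efficiency = 29.1 / 310 * 100
= 9.39%

9.39


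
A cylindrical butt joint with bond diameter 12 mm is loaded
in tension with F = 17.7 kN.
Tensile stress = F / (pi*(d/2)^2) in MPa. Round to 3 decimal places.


Area = pi * (12/2)^2 = 113.0973 mm^2
Stress = 17.7*1000 / 113.0973
= 156.502 MPa

156.502


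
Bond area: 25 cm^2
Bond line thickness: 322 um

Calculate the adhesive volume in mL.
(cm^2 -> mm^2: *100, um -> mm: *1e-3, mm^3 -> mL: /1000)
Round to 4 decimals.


V = 25*100 * 322*1e-3 / 1000
= 0.8050 mL

0.8050


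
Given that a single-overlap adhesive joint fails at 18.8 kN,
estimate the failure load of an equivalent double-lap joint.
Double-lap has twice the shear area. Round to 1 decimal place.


Double-lap factor = 2
Expected load = 18.8 * 2 = 37.6 kN

37.6


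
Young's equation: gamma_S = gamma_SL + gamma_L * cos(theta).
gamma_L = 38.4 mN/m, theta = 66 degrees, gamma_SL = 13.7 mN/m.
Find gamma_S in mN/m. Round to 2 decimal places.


cos(66 deg) = 0.406737
gamma_S = 13.7 + 38.4 * 0.406737
= 29.32 mN/m

29.32


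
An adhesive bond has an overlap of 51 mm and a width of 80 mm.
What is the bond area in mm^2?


Bond area = overlap * width
= 51 * 80
= 4080 mm^2

4080


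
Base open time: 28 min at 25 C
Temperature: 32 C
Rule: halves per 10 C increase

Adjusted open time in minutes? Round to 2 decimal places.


Acceleration = 2^((32-25)/10) = 1.6245
Open time = 28 / 1.6245 = 17.24 min

17.24


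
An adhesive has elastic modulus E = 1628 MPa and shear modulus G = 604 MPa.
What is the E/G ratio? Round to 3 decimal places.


E/G = 1628 / 604 = 2.695

2.695


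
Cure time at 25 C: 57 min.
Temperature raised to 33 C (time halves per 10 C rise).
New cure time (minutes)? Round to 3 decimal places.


Acceleration factor = 2^(8/10) = 1.7411
New time = 57 / 1.7411 = 32.738 min

32.738


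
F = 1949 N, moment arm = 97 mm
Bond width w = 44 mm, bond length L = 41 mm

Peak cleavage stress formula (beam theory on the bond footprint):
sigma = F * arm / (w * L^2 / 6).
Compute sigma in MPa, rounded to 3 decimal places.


sigma = (1949 * 97) / (44 * 1681 / 6)
= 189053 * 6 / 73964
= 1134318 / 73964
= 15.336 MPa

15.336


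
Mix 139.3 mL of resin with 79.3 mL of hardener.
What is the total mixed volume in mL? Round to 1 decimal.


Total = 139.3 + 79.3 = 218.6 mL

218.6


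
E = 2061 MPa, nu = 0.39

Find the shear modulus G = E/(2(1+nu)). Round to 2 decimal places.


G = 2061 / (2 * 1.39)
= 741.37 MPa

741.37


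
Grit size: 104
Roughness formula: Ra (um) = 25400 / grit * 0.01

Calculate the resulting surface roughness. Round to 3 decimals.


Ra = 25400 / 104 * 0.01
= 2.442 um

2.442


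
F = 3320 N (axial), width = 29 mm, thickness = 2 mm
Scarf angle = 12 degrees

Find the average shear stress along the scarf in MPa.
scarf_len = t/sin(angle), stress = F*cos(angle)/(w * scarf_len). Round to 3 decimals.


scarf_len = 2/sin(12 deg) = 9.6195
cos(12 deg) = 0.978148
stress = 3320*0.978148/(29*9.6195) = 11.641 MPa

11.641


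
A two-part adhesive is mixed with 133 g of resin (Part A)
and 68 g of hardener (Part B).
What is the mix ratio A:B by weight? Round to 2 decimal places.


Mix ratio = mass_A / mass_B
= 133 / 68
= 1.96

1.96


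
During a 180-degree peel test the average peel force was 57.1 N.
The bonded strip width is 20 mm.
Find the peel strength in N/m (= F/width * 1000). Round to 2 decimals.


Peel strength = F/width * 1000
= 57.1 / 20 * 1000
= 2855.00 N/m

2855.00


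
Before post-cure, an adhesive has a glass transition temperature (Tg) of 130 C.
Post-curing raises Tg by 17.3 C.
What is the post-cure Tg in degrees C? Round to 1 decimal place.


Tg_post = Tg_base + delta_Tg
= 130 + 17.3
= 147.3 C

147.3


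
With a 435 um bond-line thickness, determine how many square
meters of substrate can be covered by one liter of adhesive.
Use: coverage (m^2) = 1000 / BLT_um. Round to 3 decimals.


Coverage = 1000 / 435 = 2.299 m^2

2.299


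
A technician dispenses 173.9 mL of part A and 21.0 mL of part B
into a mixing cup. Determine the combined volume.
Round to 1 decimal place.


Combined volume = 173.9 + 21.0
= 194.9 mL

194.9


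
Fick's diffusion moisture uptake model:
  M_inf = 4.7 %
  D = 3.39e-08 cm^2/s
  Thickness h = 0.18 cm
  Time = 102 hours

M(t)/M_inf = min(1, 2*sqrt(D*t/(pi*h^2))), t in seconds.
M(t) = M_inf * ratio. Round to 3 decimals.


t_sec = 102 * 3600 = 367200
ratio = 2*sqrt(3.39e-08*367200/(pi*0.18^2))
= min(1, 0.699413)
= 0.699413
M(t) = 4.7 * 0.699413 = 3.287 %

3.287


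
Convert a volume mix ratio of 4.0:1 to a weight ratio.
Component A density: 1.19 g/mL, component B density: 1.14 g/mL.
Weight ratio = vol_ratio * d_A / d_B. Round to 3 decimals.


= 4.0 * 1.19 / 1.14 = 4.175

4.175


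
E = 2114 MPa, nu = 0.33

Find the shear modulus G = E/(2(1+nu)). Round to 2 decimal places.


G = 2114 / (2 * 1.33)
= 794.74 MPa

794.74


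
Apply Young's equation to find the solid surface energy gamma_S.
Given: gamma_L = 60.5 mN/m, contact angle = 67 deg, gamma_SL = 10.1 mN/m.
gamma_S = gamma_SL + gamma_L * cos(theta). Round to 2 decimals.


theta_rad = 67 * pi/180 = 1.169371
gamma_S = 10.1 + 60.5 * cos(1.169371)
= 33.74 mN/m

33.74


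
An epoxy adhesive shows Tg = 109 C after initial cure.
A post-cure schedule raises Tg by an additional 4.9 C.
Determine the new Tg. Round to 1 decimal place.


New Tg = 109 + 4.9
= 113.9 C

113.9


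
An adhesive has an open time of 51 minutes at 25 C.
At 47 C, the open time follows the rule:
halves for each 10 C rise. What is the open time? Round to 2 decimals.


Factor = 2^((47-25)/10) = 4.5948
Open time = 51 / 4.5948 = 11.10 min

11.10


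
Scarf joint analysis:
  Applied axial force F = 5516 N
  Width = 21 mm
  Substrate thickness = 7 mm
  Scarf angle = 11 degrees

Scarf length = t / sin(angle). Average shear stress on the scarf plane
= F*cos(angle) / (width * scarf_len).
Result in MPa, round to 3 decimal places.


Scarf length = 7 / sin(11 deg) = 36.6859 mm
cos(11 deg) = 0.981627
Shear = 5516 * 0.981627 / (21 * 36.6859)
= 7.028 MPa

7.028


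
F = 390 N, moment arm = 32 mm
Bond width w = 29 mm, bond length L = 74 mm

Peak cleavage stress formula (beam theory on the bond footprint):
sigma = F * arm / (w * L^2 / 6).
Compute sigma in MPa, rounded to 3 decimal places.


sigma = (390 * 32) / (29 * 5476 / 6)
= 12480 * 6 / 158804
= 74880 / 158804
= 0.472 MPa

0.472


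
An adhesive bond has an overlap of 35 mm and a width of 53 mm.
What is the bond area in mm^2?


Bond area = overlap * width
= 35 * 53
= 1855 mm^2

1855


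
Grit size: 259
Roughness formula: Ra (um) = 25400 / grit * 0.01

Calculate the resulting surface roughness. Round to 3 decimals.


Ra = 25400 / 259 * 0.01
= 0.981 um

0.981


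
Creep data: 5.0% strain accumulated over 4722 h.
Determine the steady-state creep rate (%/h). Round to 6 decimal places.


Rate = 5.0 / 4722 = 0.001059 %/h

0.001059


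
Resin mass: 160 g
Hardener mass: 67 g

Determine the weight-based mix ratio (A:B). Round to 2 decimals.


Ratio = 160 / 67 = 2.39

2.39


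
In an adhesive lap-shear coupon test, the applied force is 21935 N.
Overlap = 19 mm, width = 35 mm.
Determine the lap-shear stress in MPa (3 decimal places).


stress = F / (overlap * width)
= 21935 / (19 * 35)
= 32.985 MPa

32.985


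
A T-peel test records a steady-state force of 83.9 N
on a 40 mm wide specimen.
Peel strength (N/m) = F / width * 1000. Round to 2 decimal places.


Peel strength = 83.9 / 40 * 1000
= 2097.50 N/m

2097.50


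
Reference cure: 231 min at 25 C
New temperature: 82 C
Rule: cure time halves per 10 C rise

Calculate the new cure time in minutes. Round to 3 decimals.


factor = 2^((82-25)/10) = 51.9842
t_new = 231 / 51.9842 = 4.444 min

4.444


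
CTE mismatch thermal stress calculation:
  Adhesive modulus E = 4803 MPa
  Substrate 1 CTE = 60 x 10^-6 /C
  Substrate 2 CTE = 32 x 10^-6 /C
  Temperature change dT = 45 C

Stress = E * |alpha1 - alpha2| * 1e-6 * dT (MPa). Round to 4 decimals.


delta_alpha = |60 - 32| = 28 x 10^-6/C
Stress = 4803 * 28e-6 * 45
= 6.0518 MPa

6.0518


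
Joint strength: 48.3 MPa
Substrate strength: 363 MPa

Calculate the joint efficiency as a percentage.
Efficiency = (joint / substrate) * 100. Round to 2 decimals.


Efficiency = (48.3 / 363) * 100 = 13.31%

13.31


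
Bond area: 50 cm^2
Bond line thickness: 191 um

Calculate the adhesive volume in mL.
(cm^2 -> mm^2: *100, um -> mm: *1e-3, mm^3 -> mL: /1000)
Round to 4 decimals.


V = 50*100 * 191*1e-3 / 1000
= 0.9550 mL

0.9550


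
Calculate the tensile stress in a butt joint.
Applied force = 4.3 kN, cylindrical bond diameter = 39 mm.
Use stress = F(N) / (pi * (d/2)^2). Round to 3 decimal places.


A = pi * 19.5^2 = 1194.5906 mm^2
sigma = 4300.0 / 1194.5906 = 3.600 MPa

3.600


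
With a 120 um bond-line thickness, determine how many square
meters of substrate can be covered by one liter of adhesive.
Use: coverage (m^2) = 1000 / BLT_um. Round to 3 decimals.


Coverage = 1000 / 120 = 8.333 m^2

8.333


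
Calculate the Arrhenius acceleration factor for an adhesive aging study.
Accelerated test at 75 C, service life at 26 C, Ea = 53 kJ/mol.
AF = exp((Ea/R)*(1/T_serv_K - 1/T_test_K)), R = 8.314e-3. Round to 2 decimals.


T_test = 348.15 K, T_serv = 299.15 K
Ea/R = 53 / 0.008314 = 6374.79
AF = exp(6374.79 * (1/299.15 - 1/348.15))
= 20.07

20.07


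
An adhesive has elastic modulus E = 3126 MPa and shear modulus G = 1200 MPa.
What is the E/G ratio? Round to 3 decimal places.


E/G = 3126 / 1200 = 2.605

2.605


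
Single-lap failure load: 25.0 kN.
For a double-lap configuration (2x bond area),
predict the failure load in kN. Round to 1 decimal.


Failure load = 25.0 * 2 = 50.0 kN

50.0


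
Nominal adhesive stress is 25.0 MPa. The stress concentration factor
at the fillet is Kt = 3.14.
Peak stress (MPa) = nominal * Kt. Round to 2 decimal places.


Peak = 25.0 * 3.14 = 78.50 MPa

78.50


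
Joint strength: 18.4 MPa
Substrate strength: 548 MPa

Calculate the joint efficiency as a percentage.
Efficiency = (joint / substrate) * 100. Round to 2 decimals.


Efficiency = (18.4 / 548) * 100 = 3.36%

3.36


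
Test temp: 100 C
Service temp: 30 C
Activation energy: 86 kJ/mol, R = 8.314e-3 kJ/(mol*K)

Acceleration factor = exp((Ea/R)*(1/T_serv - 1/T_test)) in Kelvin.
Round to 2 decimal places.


AF = exp((86/0.008314)*(1/303.15 - 1/373.15))
= 602.43

602.43


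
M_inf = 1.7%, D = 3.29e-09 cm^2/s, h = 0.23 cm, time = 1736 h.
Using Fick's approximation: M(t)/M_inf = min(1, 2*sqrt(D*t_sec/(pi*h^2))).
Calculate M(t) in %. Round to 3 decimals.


t = 6249600 s
ratio = min(1, 2*sqrt(3.29e-09*6249600/(pi*0.0529)))
= 0.703479
M(t) = 1.7 * 0.703479 = 1.196%

1.196


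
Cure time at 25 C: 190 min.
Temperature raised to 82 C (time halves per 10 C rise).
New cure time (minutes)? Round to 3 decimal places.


Acceleration factor = 2^(57/10) = 51.9842
New time = 190 / 51.9842 = 3.655 min

3.655


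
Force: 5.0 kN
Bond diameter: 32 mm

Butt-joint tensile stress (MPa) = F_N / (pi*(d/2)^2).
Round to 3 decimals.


F_N = 5.0 * 1000 = 5000.0 N
A = pi*(16.0)^2 = 804.2477 mm^2
stress = 5000.0 / 804.2477 = 6.217 MPa

6.217


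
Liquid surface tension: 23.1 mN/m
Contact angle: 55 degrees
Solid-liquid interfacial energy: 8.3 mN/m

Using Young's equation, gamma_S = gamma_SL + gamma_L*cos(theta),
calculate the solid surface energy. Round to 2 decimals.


gamma_S = 8.3 + 23.1 * cos(55)
= 21.55 mN/m

21.55


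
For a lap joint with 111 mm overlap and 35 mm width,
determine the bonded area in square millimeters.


Area = 111 * 35 = 3885 mm^2

3885


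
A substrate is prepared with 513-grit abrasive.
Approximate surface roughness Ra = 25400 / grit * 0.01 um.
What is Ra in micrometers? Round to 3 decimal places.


Ra = 25400 / 513 * 0.01 = 0.495 um

0.495


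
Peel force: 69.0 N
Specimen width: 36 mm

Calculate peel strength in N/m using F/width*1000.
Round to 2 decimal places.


Peel strength = 69.0 / 36 * 1000 = 1916.67 N/m

1916.67


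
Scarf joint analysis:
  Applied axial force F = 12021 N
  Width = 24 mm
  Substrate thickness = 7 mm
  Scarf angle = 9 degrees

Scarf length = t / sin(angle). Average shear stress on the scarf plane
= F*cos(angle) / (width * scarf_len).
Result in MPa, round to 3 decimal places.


Scarf length = 7 / sin(9 deg) = 44.7472 mm
cos(9 deg) = 0.987688
Shear = 12021 * 0.987688 / (24 * 44.7472)
= 11.056 MPa

11.056


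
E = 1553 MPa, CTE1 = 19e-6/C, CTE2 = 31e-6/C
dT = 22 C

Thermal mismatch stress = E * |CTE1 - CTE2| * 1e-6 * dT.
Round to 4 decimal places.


= 1553 * 12e-6 * 22
= 0.4100 MPa

0.4100


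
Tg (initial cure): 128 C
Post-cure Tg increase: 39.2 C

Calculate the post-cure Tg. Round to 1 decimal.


Post-cure Tg = 128 + 39.2 = 167.2 C

167.2


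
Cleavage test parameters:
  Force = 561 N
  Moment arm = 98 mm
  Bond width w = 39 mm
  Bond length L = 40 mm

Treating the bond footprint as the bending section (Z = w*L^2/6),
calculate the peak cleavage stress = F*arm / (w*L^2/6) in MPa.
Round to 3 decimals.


M = 561 * 98 = 54978 N*mm
Z = 39 * 40^2 / 6 = 62400 / 6 mm^3
sigma = M / Z = 6 * 54978 / 62400 = 329868 / 62400
= 5.286 MPa

5.286


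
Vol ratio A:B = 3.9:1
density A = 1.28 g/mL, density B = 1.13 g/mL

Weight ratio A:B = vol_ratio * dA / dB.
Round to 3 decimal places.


Weight ratio = 3.9 * 1.28 / 1.13
= 4.418

4.418


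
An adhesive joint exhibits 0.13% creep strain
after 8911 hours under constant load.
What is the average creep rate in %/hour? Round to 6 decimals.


Creep rate = strain / time
= 0.13 / 8911
= 0.000015 %/h

0.000015


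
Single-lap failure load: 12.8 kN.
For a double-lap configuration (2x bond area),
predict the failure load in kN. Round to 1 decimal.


Failure load = 12.8 * 2 = 25.6 kN

25.6


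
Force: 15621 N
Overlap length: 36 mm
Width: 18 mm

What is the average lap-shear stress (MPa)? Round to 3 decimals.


Average shear stress = F / (overlap * width)
= 15621 / (36 * 18)
= 24.106 MPa

24.106


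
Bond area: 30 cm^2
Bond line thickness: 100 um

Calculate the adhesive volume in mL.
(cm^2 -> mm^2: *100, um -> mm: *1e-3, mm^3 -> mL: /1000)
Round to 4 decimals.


V = 30*100 * 100*1e-3 / 1000
= 0.3000 mL

0.3000


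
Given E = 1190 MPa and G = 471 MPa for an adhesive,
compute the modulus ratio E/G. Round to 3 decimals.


E/G ratio = 1190 / 471 = 2.527

2.527


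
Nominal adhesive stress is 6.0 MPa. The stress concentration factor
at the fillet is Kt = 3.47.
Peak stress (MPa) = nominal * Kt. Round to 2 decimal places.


Peak = 6.0 * 3.47 = 20.82 MPa

20.82


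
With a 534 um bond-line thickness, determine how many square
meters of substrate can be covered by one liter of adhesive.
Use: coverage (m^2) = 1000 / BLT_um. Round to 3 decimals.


Coverage = 1000 / 534 = 1.873 m^2

1.873


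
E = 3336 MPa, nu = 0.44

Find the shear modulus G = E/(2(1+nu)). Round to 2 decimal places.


G = 3336 / (2 * 1.44)
= 1158.33 MPa

1158.33


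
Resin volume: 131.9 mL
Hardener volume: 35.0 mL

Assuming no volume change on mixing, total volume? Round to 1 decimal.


V_total = 131.9 + 35.0 = 166.9 mL

166.9


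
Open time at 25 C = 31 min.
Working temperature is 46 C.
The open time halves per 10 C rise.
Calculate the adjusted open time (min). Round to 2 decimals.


factor = 2^((46 - 25) / 10) = 4.2871
ot = 31 / 4.2871 = 7.23 min

7.23


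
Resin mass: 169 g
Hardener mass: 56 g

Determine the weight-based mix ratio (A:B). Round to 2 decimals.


Ratio = 169 / 56 = 3.02

3.02


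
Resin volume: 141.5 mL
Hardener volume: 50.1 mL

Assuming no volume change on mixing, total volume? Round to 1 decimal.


V_total = 141.5 + 50.1 = 191.6 mL

191.6


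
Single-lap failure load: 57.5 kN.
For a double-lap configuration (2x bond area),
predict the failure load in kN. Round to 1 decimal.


Failure load = 57.5 * 2 = 115.0 kN

115.0


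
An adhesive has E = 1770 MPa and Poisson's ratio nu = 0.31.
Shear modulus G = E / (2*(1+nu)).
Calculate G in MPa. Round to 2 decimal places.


G = 1770 / (2*(1+0.31))
= 1770 / 2.62
= 675.57 MPa

675.57


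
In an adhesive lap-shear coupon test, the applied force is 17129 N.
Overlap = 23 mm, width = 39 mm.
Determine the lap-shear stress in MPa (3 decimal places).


stress = F / (overlap * width)
= 17129 / (23 * 39)
= 19.096 MPa

19.096


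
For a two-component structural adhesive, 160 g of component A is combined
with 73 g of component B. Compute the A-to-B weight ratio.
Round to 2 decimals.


Weight ratio A:B = 160 / 73
= 2.19

2.19


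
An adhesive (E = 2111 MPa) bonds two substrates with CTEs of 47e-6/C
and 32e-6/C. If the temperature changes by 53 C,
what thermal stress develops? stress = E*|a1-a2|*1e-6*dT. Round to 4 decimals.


Stress = 2111 * |47 - 32| * 1e-6 * 53
= 1.6782 MPa

1.6782


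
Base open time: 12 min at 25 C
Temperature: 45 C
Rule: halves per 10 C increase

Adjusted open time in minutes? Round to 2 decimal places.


Acceleration = 2^((45-25)/10) = 4.0000
Open time = 12 / 4.0000 = 3.00 min

3.00


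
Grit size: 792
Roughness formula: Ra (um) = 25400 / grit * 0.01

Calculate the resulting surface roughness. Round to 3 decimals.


Ra = 25400 / 792 * 0.01
= 0.321 um

0.321


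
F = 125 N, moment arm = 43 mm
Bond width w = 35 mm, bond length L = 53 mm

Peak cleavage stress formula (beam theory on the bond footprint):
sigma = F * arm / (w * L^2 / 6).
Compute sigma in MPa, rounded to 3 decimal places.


sigma = (125 * 43) / (35 * 2809 / 6)
= 5375 * 6 / 98315
= 32250 / 98315
= 0.328 MPa

0.328


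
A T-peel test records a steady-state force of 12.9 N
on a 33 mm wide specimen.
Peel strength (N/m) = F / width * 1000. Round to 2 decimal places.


Peel strength = 12.9 / 33 * 1000
= 390.91 N/m

390.91


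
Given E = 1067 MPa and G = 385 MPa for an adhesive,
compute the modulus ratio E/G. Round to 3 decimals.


E/G ratio = 1067 / 385 = 2.771

2.771


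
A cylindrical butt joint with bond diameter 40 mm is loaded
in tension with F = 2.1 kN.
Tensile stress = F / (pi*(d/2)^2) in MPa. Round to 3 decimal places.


Area = pi * (40/2)^2 = 1256.6371 mm^2
Stress = 2.1*1000 / 1256.6371
= 1.671 MPa

1.671


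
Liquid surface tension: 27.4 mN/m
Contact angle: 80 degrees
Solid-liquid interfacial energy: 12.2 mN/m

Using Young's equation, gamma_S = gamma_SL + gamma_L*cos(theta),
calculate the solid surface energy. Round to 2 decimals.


gamma_S = 12.2 + 27.4 * cos(80)
= 16.96 mN/m

16.96


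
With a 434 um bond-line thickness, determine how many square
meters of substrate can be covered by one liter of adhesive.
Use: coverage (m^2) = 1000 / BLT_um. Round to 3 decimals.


Coverage = 1000 / 434 = 2.304 m^2

2.304


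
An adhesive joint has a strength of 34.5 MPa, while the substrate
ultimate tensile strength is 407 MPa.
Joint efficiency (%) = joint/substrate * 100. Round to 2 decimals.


Efficiency = 34.5 / 407 * 100
= 8.48%

8.48


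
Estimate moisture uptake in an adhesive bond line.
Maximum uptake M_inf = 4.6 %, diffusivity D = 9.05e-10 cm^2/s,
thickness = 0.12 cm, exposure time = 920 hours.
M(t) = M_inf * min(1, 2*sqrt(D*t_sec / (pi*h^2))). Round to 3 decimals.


Convert time: 920 h = 3312000 s
ratio = min(1, 2*sqrt(9.05e-10*3312000/(pi*0.12^2)))
= 0.514806
M(t) = 4.6 * 0.514806 = 2.368%

2.368


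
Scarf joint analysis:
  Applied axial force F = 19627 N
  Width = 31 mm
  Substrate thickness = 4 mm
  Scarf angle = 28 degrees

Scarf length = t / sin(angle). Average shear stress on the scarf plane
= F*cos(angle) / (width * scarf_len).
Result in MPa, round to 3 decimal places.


Scarf length = 4 / sin(28 deg) = 8.5202 mm
cos(28 deg) = 0.882948
Shear = 19627 * 0.882948 / (31 * 8.5202)
= 65.611 MPa

65.611


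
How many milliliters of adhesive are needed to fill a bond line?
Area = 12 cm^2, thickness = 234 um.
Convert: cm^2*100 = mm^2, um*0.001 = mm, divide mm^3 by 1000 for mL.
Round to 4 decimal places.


= (12 * 100) * (234 * 0.001) / 1000
= 0.2808 mL

0.2808


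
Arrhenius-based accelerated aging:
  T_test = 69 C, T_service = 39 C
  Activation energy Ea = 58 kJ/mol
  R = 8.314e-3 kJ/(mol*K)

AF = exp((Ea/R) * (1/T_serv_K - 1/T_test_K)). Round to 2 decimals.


T_test_K = 342.15, T_serv_K = 312.15
AF = exp((58/8.314e-3) * (1/312.15 - 1/342.15))
= 7.10

7.10


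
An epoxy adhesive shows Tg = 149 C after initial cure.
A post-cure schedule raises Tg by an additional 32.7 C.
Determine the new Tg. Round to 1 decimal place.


New Tg = 149 + 32.7
= 181.7 C

181.7


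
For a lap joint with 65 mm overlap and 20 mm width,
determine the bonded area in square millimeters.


Area = 65 * 20 = 1300 mm^2

1300


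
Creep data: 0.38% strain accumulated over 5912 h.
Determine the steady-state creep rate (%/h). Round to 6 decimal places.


Rate = 0.38 / 5912 = 0.000064 %/h

0.000064


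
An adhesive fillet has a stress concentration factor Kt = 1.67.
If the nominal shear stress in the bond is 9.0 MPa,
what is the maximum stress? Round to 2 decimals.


Max stress = 9.0 * 1.67 = 15.03 MPa

15.03


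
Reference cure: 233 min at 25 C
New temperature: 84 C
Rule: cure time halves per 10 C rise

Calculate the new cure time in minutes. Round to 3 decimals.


factor = 2^((84-25)/10) = 59.7141
t_new = 233 / 59.7141 = 3.902 min

3.902


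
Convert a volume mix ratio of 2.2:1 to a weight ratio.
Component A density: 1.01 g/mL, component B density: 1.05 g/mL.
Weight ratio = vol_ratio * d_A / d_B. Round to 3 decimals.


= 2.2 * 1.01 / 1.05 = 2.116

2.116


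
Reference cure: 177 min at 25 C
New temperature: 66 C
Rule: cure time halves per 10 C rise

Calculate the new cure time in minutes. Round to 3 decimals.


factor = 2^((66-25)/10) = 17.1484
t_new = 177 / 17.1484 = 10.322 min

10.322


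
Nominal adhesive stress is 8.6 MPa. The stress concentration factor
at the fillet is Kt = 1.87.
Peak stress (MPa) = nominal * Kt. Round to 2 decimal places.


Peak = 8.6 * 1.87 = 16.08 MPa

16.08


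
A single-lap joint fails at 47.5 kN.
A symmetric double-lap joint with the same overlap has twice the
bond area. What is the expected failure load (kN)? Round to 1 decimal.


Double-lap load = 2 * 47.5 = 95.0 kN

95.0


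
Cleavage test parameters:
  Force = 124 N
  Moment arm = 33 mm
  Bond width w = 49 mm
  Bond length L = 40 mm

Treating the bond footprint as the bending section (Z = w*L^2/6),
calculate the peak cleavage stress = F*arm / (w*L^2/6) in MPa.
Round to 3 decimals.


M = 124 * 33 = 4092 N*mm
Z = 49 * 40^2 / 6 = 78400 / 6 mm^3
sigma = M / Z = 6 * 4092 / 78400 = 24552 / 78400
= 0.313 MPa

0.313


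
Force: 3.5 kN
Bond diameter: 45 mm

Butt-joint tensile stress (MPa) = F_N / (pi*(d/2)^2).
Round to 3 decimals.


F_N = 3.5 * 1000 = 3500.0 N
A = pi*(22.5)^2 = 1590.4313 mm^2
stress = 3500.0 / 1590.4313 = 2.201 MPa

2.201


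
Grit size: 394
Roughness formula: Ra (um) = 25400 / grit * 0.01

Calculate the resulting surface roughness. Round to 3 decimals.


Ra = 25400 / 394 * 0.01
= 0.645 um

0.645


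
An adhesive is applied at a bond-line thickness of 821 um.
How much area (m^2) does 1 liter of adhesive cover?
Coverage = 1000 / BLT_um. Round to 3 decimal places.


Coverage = 1000 / 821 = 1.218 m^2

1.218


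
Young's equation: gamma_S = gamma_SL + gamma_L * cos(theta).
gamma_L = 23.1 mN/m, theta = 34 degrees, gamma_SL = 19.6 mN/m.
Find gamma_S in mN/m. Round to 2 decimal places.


cos(34 deg) = 0.829038
gamma_S = 19.6 + 23.1 * 0.829038
= 38.75 mN/m

38.75


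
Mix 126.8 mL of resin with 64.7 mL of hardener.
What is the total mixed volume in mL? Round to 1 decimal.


Total = 126.8 + 64.7 = 191.5 mL

191.5


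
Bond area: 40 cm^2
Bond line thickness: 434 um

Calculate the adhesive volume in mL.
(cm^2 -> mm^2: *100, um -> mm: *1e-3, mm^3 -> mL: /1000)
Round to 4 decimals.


V = 40*100 * 434*1e-3 / 1000
= 1.7360 mL

1.7360


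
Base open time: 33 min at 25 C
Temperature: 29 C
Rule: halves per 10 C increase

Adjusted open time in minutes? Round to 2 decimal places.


Acceleration = 2^((29-25)/10) = 1.3195
Open time = 33 / 1.3195 = 25.01 min

25.01


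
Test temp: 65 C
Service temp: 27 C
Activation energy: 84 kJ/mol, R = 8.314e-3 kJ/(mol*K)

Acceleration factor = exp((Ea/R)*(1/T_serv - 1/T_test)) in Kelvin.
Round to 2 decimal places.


AF = exp((84/0.008314)*(1/300.15 - 1/338.15))
= 43.94

43.94


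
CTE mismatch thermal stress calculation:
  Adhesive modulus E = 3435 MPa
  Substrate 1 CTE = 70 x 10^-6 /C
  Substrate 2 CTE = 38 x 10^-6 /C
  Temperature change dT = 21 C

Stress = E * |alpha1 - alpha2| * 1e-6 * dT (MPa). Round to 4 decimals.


delta_alpha = |70 - 38| = 32 x 10^-6/C
Stress = 3435 * 32e-6 * 21
= 2.3083 MPa

2.3083


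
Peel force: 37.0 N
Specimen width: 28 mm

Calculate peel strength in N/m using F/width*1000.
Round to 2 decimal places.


Peel strength = 37.0 / 28 * 1000 = 1321.43 N/m

1321.43


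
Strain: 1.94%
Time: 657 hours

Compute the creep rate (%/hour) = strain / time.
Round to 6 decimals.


Creep rate = 1.94 / 657
= 0.002953 %/h

0.002953


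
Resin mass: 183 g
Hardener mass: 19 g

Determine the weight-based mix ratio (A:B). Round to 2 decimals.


Ratio = 183 / 19 = 9.63

9.63
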